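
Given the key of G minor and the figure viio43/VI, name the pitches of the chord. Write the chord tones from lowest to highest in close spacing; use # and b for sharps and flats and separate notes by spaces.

Ab Cb D F

The slash marks an applied leading-tone chord: viio of VI. In G minor, VI is Eb, so the leading tone to it is D, a half step below.
Building a fully diminished seventh chord on D gives D-F-Ab-Cb.
With the 43 figure the chord is in second inversion; from the bass Ab upward in close position it reads Ab-Cb-D-F.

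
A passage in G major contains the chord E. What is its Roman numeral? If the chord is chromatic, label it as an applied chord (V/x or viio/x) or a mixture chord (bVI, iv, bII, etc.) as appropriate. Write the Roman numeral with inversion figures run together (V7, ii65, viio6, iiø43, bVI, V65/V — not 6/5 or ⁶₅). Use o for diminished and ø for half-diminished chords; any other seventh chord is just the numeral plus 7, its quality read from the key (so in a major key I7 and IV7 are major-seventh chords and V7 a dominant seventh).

The pitches E-G#-B form a major triad rooted on E.
E is not a diatonic chord root with this quality in G major, but it lies a perfect fifth above A (ii), so the chord functions as an applied dominant of ii.

V/ii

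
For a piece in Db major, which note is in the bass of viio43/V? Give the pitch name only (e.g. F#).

Db

The applied chord viio43/V is rooted on G: G-Bb-Db-Fb.
The figure 43 means second inversion — the fifth is in the bass.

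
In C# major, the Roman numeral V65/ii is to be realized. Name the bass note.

C##

The applied chord V65/ii is rooted on A#: A#-C##-E#-G#.
The figure 65 means first inversion — the third is in the bass.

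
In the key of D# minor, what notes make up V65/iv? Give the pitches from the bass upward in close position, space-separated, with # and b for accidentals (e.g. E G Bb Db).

The slash means an applied dominant: we want the dominant of iv. In D# minor, iv is G# minor, and its dominant is built on D#.
Building a dominant seventh chord on D# gives D#-F##-A#-C#.
The figured bass 65 indicates first inversion, placing the third (F##) in the bass: F##-A#-C#-D#.

F## A# C# D#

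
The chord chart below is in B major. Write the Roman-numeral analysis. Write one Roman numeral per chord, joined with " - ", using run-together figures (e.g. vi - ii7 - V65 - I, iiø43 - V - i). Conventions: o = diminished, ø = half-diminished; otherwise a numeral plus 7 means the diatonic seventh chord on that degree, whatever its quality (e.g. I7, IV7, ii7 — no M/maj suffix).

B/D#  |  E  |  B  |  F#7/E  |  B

I6 - IV - I - V42 - I

B/D#: root B is the tonic; major triad there is I6.
E: major triad on E = scale degree 4 → IV.
B: root B is the tonic; major triad there is I.
F#7/E: dominant seventh chord on F# = scale degree 5 → V42.
B: root B is the tonic; major triad there is I.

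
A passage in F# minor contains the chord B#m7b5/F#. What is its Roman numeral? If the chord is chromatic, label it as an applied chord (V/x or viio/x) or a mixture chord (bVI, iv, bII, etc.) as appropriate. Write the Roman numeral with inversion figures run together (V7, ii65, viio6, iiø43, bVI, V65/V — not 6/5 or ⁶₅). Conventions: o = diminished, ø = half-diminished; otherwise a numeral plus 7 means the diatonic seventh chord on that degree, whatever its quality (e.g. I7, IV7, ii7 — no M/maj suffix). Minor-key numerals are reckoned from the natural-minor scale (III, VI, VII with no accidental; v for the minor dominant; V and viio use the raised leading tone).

viiø43/V

Stacked in thirds the chord is B#-D#-F#-A#: a half-diminished seventh chord on B#.
B# sits a half step below C# (V in F# minor); a diminished chord there is the applied leading-tone chord of V.
With F# in the bass the chord is in second inversion, so the figured bass is 43.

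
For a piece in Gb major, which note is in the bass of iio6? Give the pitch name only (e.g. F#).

iio in Gb major has root Ab; the chord is Ab-Cb-Ebb.
The figure 6 means first inversion — the third is in the bass.

Cb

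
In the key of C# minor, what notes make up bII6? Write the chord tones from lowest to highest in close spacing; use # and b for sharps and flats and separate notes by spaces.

bII6 is the Neapolitan sixth — a major triad on the lowered second degree, here in its customary first inversion. In C# minor that root is D.
So the chord is D-F#-A.
The figured bass 6 indicates first inversion, placing the third (F#) in the bass: F#-A-D.

F# A D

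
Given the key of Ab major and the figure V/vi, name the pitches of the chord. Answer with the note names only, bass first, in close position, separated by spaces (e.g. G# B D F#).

The slash means an applied dominant: we want the dominant of vi. In Ab major, vi is F minor, and its dominant is built on C.
Building a major triad on C gives C-E-G.

C E G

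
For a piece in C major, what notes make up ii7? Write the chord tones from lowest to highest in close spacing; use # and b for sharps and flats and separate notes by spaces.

D F A C

In C major, the supertonic is D, and the diatonic chord built there is a minor seventh chord.
That chord is spelled D-F-A-C.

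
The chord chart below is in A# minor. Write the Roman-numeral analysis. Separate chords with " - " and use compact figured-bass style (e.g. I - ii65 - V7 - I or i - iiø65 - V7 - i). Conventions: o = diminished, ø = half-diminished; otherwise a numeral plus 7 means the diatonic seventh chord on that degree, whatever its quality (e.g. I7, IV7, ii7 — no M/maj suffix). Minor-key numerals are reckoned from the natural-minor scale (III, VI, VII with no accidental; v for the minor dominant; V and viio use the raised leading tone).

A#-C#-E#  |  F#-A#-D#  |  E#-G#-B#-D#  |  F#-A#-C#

i - iv6 - v7 - VI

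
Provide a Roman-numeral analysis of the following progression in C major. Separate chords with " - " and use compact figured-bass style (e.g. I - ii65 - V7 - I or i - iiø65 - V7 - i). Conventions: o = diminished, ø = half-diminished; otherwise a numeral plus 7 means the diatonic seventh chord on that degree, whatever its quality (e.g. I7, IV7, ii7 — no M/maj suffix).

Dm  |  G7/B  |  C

ii - V65 - I

Dm: minor triad on D = scale degree 2 → ii.
G7/B: dominant seventh chord on G = scale degree 5 → V65.
C: root C is the tonic; major triad there is I.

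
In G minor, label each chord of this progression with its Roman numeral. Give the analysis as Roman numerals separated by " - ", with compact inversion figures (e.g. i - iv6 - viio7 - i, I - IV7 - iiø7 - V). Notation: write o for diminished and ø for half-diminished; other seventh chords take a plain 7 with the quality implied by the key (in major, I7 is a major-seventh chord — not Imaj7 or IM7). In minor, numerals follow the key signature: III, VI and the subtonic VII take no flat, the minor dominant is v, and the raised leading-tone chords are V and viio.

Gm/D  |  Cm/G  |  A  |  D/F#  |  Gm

i64 - iv64 - V/V - V6 - i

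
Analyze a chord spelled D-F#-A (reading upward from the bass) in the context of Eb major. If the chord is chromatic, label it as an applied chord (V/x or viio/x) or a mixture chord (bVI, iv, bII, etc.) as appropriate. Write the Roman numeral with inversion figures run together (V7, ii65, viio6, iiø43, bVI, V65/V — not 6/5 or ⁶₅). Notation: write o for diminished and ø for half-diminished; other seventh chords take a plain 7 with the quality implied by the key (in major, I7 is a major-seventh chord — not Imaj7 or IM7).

V/iii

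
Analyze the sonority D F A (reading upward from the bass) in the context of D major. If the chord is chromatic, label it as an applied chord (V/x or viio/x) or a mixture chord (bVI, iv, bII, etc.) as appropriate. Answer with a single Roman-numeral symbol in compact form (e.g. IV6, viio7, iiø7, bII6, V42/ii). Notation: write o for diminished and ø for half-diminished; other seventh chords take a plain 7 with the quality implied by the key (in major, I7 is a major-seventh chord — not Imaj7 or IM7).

Stacked in thirds the chord is D-F-A: a minor triad on D.
D is the first degree of D major. This is the minor tonic, borrowed from the parallel minor.

i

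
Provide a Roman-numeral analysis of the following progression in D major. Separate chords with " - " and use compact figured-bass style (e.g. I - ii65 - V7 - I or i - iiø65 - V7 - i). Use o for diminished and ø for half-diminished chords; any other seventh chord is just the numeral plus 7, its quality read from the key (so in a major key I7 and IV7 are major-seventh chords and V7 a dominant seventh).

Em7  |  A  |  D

Em7: root E is the supertonic; minor seventh chord there is ii7.
A: root A is the dominant; major triad there is V.
D: root D is the tonic; major triad there is I.

ii7 - V - I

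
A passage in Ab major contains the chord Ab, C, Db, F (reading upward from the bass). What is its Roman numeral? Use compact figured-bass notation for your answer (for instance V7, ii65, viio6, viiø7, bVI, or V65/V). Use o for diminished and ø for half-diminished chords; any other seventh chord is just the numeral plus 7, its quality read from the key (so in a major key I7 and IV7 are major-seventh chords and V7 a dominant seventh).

Stacked in thirds the chord is Db-F-Ab-C: a major seventh chord on Db.
In Ab major, Db is the subdominant; the diatonic major seventh chord there is IV7.
With Ab in the bass the chord is in second inversion, so the figured bass is 43.

IV43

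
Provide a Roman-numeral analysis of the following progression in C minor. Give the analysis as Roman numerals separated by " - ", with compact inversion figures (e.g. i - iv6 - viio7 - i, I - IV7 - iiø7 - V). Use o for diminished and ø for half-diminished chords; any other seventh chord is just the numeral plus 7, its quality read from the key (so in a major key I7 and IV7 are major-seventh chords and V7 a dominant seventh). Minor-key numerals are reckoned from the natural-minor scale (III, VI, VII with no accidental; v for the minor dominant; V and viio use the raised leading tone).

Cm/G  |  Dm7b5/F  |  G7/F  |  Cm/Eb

i64 - iiø65 - V42 - i6

Cm/G: root C is the tonic; minor triad there is i64.
Dm7b5/F has root D, degree 2 in C minor, so iiø65.
G7/F: root G is the dominant; dominant seventh chord there is V42.
Cm/Eb has root C, degree 1 in C minor, so i6.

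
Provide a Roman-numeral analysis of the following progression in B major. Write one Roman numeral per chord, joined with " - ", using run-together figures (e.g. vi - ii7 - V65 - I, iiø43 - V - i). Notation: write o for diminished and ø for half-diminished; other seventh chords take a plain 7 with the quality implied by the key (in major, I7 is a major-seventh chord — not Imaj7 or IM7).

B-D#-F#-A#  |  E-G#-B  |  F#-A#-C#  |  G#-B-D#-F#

I7 - IV - V - vi7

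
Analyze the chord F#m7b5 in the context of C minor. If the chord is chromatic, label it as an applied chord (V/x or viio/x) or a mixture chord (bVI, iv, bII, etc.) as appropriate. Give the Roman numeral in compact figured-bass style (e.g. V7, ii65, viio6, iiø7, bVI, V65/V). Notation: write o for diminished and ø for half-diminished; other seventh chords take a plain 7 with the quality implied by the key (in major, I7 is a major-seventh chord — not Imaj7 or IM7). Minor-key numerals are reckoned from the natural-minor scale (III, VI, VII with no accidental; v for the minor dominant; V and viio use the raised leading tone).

viiø7/V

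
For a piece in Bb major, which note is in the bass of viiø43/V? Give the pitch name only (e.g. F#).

The applied chord viiø43/V is rooted on E: E-G-Bb-D.
The figure 43 means second inversion — the fifth is in the bass.

Bb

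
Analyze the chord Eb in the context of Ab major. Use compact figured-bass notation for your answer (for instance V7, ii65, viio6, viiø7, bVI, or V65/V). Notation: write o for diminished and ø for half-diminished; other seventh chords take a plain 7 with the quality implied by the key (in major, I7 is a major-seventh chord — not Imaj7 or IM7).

V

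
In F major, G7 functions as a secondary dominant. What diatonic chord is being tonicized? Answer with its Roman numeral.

The chord is a dominant seventh chord on G.
A dominant resolves down a perfect fifth: G → C. In F major, C is scale degree 5, i.e. V.

V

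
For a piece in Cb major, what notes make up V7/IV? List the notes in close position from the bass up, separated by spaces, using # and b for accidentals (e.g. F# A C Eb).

The slash means an applied dominant: we want the dominant of IV. In Cb major, IV is Fb major, and its dominant is built on Cb.
Building a dominant seventh chord on Cb gives Cb-Eb-Gb-Bbb.

Cb Eb Gb Bbb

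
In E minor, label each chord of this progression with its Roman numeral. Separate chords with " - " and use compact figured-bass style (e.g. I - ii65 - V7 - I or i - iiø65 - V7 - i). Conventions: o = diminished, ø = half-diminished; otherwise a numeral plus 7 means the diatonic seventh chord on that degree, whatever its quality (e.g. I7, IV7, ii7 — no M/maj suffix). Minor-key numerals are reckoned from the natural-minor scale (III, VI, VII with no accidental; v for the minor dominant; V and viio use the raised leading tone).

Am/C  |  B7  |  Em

iv6 - V7 - i

Am/C: root A is the subdominant; minor triad there is iv6.
B7: root B is the dominant; dominant seventh chord there is V7.
Em: root E is the tonic; minor triad there is i.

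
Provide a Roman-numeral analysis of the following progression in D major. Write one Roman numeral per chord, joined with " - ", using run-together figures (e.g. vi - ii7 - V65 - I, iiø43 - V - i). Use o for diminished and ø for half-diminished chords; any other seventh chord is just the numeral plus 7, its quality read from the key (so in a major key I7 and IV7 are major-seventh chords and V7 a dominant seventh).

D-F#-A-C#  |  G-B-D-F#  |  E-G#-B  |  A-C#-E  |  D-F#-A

D-F#-A-C# has root D, degree 1 in D major, so I7.
G-B-D-F#: root G is the subdominant; major seventh chord there is IV7.
E-G#-B: chromatic; E is V of V, so V/V.
A-C#-E has root A, degree 5 in D major, so V.
D-F#-A: major triad on D = scale degree 1 → I.

I7 - IV7 - V/V - V - I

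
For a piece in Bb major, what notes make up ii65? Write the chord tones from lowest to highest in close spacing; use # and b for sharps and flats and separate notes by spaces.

In Bb major, the second degree is C, and the diatonic chord built there is a minor seventh chord.
Stacking thirds from C gives C-Eb-G-Bb.
The figured bass 65 indicates first inversion, placing the third (Eb) in the bass: Eb-G-Bb-C.

Eb G Bb C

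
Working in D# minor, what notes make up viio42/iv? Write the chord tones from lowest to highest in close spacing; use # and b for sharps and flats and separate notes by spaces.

The slash marks an applied leading-tone chord: viio of iv. In D# minor, iv is G#, so the leading tone to it is F##, a half step below.
Building a fully diminished seventh chord on F## gives F##-A#-C#-E.
The figured bass 42 indicates third inversion, placing the seventh (E) in the bass: E-F##-A#-C#.

E F## A# C#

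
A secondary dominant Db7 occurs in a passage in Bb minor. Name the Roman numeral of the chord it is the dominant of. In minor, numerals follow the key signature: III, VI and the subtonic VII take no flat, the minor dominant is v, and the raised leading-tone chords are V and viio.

The chord is a dominant seventh chord on Db.
A dominant resolves down a perfect fifth: Db → Gb. In Bb minor, Gb is scale degree 6, i.e. VI.

VI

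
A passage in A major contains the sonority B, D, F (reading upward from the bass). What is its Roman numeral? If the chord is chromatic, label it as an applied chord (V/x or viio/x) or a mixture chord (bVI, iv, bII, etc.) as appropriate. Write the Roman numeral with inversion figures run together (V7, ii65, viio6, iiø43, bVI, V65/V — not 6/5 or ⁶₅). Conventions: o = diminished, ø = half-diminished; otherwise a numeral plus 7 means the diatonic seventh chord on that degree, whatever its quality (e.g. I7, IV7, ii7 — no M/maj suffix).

Stacked in thirds the chord is B-D-F: a diminished triad on B.
B is the second degree of A major. This is the diminished supertonic triad, borrowed from the parallel minor.

iio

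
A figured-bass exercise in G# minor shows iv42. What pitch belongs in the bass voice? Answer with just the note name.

B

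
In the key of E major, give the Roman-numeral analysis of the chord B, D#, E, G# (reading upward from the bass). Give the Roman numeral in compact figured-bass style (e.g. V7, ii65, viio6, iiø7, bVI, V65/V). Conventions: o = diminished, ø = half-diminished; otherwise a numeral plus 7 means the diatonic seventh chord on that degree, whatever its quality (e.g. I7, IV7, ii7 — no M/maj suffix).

Stacked in thirds the chord is E-G#-B-D#: a major seventh chord on E.
E is scale degree 1 in E major, and a major seventh chord on that degree is written I7.
With B in the bass the chord is in second inversion, so the figured bass is 43.

I43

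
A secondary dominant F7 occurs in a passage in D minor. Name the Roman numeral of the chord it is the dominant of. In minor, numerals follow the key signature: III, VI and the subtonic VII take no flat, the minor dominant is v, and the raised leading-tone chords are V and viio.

VI

The chord is a dominant seventh chord on F.
A dominant resolves down a perfect fifth: F → Bb. In D minor, Bb is scale degree 6, i.e. VI.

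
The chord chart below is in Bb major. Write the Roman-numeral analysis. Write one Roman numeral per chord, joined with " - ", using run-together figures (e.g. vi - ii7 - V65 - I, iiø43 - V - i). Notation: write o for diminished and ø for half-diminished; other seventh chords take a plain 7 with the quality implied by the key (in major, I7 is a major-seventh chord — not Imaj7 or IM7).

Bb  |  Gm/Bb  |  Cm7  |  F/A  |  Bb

I - vi6 - ii7 - V6 - I

Bb has root Bb, degree 1 in Bb major, so I.
Gm/Bb has root G, degree 6 in Bb major, so vi6.
Cm7: root C is the supertonic; minor seventh chord there is ii7.
F/A has root F, degree 5 in Bb major, so V6.
Bb: root Bb is the tonic; major triad there is I.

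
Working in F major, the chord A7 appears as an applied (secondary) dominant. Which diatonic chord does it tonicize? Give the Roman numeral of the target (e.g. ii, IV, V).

The chord is a dominant seventh chord on A.
A dominant resolves down a perfect fifth: A → D. In F major, D is scale degree 6, i.e. vi.

vi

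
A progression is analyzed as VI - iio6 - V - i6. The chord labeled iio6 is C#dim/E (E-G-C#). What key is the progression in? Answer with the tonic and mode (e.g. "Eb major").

The chord C#dim/E is a diminished triad rooted on C#; its label is iio6.
If C# is scale degree 2 and the mode makes that degree carry a diminished triad, the tonic is B and the mode is minor.

B minor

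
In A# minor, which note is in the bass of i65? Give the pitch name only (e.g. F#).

i in A# minor has root A#; the chord is A#-C#-E#-G#.
The figure 65 means first inversion — the third is in the bass.

C#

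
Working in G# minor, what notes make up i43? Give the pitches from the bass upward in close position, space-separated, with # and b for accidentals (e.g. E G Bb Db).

D# F# G# B

The numeral's case and figure indicate a minor seventh chord. In G# minor its root, scale degree 1, is G#.
That chord is spelled G#-B-D#-F#.
With the 43 figure the chord is in second inversion; from the bass D# upward in close position it reads D#-F#-G#-B.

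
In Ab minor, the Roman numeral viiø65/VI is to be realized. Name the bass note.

Gb

The applied chord viiø65/VI is rooted on Eb: Eb-Gb-Bbb-Db.
The figure 65 means first inversion — the third is in the bass.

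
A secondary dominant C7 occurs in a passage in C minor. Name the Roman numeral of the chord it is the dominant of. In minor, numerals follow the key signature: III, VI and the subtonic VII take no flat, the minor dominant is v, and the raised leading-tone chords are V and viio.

The chord is a dominant seventh chord on C.
A dominant resolves down a perfect fifth: C → F. In C minor, F is scale degree 4, i.e. iv.

iv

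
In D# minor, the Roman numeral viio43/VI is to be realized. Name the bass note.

E

The applied chord viio43/VI is rooted on A#: A#-C#-E-G.
The figure 43 means second inversion — the fifth is in the bass.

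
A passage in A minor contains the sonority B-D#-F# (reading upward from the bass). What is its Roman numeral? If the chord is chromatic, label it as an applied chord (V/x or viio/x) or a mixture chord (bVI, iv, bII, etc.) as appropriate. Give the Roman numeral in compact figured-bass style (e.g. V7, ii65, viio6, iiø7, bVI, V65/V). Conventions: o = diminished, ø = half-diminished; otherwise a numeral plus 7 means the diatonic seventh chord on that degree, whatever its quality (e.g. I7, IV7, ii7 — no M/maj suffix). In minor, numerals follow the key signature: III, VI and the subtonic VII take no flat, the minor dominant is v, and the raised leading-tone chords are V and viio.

Stacked in thirds the chord is B-D#-F#: a major triad on B.
B is not a diatonic chord root with this quality in A minor, but it lies a perfect fifth above E (V), so the chord functions as an applied dominant of V.

V/V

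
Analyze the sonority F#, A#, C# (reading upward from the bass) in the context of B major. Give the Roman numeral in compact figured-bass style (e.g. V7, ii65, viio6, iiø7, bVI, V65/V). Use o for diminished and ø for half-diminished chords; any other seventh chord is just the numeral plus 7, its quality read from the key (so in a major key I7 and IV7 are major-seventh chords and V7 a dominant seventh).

V

Stacked in thirds the chord is F#-A#-C#: a major triad on F#.
F# is scale degree 5 in B major, and a major triad on that degree is written V.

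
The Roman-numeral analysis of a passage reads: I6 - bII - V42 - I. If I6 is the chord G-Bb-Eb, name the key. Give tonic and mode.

Eb major

I6 is given as G-Bb-Eb — a major triad with root Eb.
If Eb is scale degree 1 and the mode makes that degree carry a major triad, the tonic is Eb and the mode is major.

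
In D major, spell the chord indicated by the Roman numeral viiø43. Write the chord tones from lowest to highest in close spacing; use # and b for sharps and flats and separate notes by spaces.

In D major, the leading tone is C#, and the diatonic chord built there is a half-diminished seventh chord.
Stacking thirds from C# gives C#-E-G-B.
With the 43 figure the chord is in second inversion; from the bass G upward in close position it reads G-B-C#-E.

G B C# E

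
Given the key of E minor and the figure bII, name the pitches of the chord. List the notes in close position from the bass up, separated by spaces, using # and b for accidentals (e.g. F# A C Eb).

Scale degree 2 in E minor is F#; lowering it a half step gives F. bII is the Neapolitan chord — a major triad on the lowered second degree.
So the chord is F-A-C.

F A C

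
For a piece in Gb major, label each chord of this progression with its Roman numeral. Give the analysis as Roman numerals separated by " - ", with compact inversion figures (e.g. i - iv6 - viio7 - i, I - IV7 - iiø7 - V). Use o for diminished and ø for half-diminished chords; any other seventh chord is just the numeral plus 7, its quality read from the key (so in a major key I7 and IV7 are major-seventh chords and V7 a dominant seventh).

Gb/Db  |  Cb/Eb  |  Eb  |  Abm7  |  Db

Gb/Db: root Gb is the tonic; major triad there is I64.
Cb/Eb has root Cb, degree 4 in Gb major, so IV6.
Eb is the secondary dominant of ii (major triad on Eb): V/ii.
Abm7: root Ab is the supertonic; minor seventh chord there is ii7.
Db: major triad on Db = scale degree 5 → V.

I64 - IV6 - V/ii - ii7 - V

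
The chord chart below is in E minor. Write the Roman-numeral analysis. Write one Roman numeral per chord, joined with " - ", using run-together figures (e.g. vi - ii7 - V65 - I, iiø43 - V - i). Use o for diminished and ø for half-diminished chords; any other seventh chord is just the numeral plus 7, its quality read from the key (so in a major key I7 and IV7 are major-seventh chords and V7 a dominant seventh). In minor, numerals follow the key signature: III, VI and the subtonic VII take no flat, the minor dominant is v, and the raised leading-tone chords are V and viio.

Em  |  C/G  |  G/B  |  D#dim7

i - VI64 - III6 - viio7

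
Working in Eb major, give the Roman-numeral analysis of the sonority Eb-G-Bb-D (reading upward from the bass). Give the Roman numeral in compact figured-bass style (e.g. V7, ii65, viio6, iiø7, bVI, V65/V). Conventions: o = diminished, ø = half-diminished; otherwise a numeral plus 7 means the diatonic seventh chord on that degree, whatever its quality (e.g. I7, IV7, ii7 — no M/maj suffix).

The pitches Eb-G-Bb-D form a major seventh chord rooted on Eb.
Eb is scale degree 1 in Eb major, and a major seventh chord on that degree is written I7.

I7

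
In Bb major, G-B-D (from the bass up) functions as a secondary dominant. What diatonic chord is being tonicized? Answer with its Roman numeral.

The chord is a major triad on G.
A dominant resolves down a perfect fifth: G → C. In Bb major, C is scale degree 2, i.e. ii.

ii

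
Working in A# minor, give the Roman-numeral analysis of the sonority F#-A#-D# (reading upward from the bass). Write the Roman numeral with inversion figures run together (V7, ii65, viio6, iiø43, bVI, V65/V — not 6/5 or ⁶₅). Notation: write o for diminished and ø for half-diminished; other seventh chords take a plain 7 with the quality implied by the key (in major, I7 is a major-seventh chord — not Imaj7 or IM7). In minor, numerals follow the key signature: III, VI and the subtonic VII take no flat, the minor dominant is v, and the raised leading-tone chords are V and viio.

iv6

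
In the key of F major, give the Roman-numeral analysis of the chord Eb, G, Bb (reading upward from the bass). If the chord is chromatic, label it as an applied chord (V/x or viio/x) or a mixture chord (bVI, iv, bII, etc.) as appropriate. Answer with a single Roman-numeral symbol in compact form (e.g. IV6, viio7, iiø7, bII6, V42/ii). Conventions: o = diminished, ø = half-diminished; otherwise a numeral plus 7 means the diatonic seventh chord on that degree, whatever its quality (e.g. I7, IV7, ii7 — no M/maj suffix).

bVII

Stacked in thirds the chord is Eb-G-Bb: a major triad on Eb.
Eb is the lowered seventh degree of F major (diatonic 7 would be E). This is a major triad on the lowered seventh degree (the subtonic), borrowed from the parallel minor.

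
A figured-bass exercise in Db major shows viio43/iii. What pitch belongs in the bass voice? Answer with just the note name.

The applied chord viio43/iii is rooted on E: E-G-Bb-Db.
The figure 43 means second inversion — the fifth is in the bass.

Bb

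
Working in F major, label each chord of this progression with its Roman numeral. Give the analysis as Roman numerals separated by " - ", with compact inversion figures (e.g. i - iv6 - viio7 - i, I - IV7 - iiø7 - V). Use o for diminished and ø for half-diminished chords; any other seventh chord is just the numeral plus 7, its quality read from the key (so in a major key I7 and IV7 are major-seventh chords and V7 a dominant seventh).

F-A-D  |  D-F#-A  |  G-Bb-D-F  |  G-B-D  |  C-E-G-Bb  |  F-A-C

vi6 - V/ii - ii7 - V/V - V7 - I

F-A-D: minor triad on D = scale degree 6 → vi6.
D-F#-A is the secondary dominant of ii (major triad on D): V/ii.
G-Bb-D-F: root G is the supertonic; minor seventh chord there is ii7.
G-B-D: chromatic; G is V of V, so V/V.
C-E-G-Bb: dominant seventh chord on C = scale degree 5 → V7.
F-A-C: root F is the tonic; major triad there is I.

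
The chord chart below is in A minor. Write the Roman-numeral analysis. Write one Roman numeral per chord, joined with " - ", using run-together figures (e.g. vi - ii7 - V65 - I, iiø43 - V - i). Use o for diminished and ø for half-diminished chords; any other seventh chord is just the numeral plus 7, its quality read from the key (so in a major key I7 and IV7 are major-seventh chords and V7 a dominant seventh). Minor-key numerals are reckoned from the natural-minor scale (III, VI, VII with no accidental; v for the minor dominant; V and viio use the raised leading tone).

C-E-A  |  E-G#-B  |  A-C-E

i6 - V - i

C-E-A: minor triad on A = scale degree 1 → i6.
E-G#-B has root E, degree 5 in A minor, so V.
A-C-E: minor triad on A = scale degree 1 → i.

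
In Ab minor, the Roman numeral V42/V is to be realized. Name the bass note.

The applied chord V42/V is rooted on Bb: Bb-D-F-Ab.
The figure 42 means third inversion — the seventh is in the bass.

Ab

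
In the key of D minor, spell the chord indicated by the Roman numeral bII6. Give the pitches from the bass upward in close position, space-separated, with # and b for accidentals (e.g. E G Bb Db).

Scale degree 2 in D minor is E; lowering it a half step gives Eb. bII6 is the Neapolitan sixth — a major triad on the lowered second degree, here in its customary first inversion.
So the chord is Eb-G-Bb, a major triad.
With the 6 figure the chord is in first inversion; from the bass G upward in close position it reads G-Bb-Eb.

G Bb Eb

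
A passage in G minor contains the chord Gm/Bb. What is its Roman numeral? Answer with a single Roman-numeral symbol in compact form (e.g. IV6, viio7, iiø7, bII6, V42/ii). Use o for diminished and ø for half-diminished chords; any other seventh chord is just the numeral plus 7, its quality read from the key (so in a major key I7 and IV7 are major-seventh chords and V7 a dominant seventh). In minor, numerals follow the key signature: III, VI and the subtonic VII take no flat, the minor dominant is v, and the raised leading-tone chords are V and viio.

i6

Stacked in thirds the chord is G-Bb-D: a minor triad on G.
In G minor, G is the tonic; the diatonic minor triad there is i.
With Bb in the bass the chord is in first inversion, so the figured bass is 6.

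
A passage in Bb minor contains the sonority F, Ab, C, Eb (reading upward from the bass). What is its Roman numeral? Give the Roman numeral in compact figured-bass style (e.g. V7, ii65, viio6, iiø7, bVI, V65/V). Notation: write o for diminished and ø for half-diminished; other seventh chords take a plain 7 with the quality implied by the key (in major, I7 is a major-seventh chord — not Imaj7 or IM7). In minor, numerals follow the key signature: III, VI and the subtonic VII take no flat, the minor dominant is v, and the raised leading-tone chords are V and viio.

The pitches F-Ab-C-Eb form a minor seventh chord rooted on F.
F is scale degree 5 in Bb minor, and a minor seventh chord on that degree is written v7.

v7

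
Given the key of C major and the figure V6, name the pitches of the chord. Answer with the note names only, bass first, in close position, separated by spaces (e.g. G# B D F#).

B D G

The numeral's case and figure indicate a major triad. In C major its root, the fifth degree, is G.
That chord is spelled G-B-D.
With the 6 figure the chord is in first inversion; from the bass B upward in close position it reads B-D-G.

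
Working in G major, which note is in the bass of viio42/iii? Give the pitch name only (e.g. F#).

The applied chord viio42/iii is rooted on A#: A#-C#-E-G.
The figure 42 means third inversion — the seventh is in the bass.

G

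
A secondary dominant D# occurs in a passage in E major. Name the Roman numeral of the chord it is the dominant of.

The chord is a major triad on D#.
A dominant resolves down a perfect fifth: D# → G#. In E major, G# is scale degree 3, i.e. iii.

iii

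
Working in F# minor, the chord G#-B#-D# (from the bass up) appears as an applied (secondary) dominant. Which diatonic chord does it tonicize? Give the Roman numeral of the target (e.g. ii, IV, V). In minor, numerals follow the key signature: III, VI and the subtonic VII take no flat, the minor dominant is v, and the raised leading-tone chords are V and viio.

The chord is a major triad on G#.
A dominant resolves down a perfect fifth: G# → C#. In F# minor, C# is scale degree 5, i.e. V.

V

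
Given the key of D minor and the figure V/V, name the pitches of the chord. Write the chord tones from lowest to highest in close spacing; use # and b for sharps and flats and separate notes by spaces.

E G# B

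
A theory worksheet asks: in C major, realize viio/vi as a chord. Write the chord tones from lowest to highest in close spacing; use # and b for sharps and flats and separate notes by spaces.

G# B D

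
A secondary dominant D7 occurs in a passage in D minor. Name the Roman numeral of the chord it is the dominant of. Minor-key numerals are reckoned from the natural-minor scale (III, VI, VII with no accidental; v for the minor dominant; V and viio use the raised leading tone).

iv

The chord is a dominant seventh chord on D.
A dominant resolves down a perfect fifth: D → G. In D minor, G is scale degree 4, i.e. iv.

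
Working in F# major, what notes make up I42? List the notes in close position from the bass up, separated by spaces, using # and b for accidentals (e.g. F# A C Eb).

In F# major, scale degree 1 is F#, and the diatonic chord built there is a major seventh chord.
That chord is spelled F#-A#-C#-E#.
With the 42 figure the chord is in third inversion; from the bass E# upward in close position it reads E#-F#-A#-C#.

E# F# A# C#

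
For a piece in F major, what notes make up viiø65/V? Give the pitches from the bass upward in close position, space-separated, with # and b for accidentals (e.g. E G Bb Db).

The slash marks an applied leading-tone chord: viio of V. In F major, V is C, so the leading tone to it is B, a half step below.
Building a half-diminished seventh chord on B gives B-D-F-A.
With the 65 figure the chord is in first inversion; from the bass D upward in close position it reads D-F-A-B.

D F A B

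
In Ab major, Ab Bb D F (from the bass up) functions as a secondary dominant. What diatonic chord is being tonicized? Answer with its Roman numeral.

V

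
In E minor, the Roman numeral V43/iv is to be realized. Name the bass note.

B

The applied chord V43/iv is rooted on E: E-G#-B-D.
The figure 43 means second inversion — the fifth is in the bass.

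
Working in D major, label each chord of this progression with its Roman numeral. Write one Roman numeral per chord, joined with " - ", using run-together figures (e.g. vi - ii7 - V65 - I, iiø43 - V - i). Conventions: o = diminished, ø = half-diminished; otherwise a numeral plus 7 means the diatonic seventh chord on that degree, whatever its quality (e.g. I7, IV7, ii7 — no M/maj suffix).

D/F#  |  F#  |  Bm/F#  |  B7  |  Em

D/F#: root D is the tonic; major triad there is I6.
F#: chromatic; F# is V of vi, so V/vi.
Bm/F#: root B is the submediant; minor triad there is vi64.
B7 is the secondary dominant of ii (dominant seventh chord on B): V7/ii.
Em: minor triad on E = scale degree 2 → ii.

I6 - V/vi - vi64 - V7/ii - ii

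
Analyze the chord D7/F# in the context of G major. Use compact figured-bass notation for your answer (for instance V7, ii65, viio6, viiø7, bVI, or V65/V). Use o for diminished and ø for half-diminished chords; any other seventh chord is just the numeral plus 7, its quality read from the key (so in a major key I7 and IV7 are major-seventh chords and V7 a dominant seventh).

V65

Stacked in thirds the chord is D-F#-A-C: a dominant seventh chord on D.
D is scale degree 5 in G major, and a dominant seventh chord on that degree is written V7.
With F# in the bass the chord is in first inversion, so the figured bass is 65.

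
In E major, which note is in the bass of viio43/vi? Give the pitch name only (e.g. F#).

The applied chord viio43/vi is rooted on B#: B#-D#-F#-A.
The figure 43 means second inversion — the fifth is in the bass.

F#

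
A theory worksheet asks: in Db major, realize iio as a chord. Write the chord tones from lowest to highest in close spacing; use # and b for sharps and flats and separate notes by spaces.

Eb Gb Bbb

Scale degree 2 in Db major is Eb; here the chord built on it is altered to a diminished triad. iio is the diminished supertonic triad, borrowed from the parallel minor.
So the chord is Eb-Gb-Bbb, a diminished triad.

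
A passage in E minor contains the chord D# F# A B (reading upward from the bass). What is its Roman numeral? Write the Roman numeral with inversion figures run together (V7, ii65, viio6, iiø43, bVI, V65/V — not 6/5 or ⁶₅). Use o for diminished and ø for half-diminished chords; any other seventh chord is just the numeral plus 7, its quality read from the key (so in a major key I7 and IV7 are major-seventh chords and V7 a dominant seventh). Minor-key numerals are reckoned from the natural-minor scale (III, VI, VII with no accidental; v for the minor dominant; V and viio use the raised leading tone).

The pitches B-D#-F#-A form a dominant seventh chord rooted on B.
In E minor, B is the dominant; the diatonic dominant seventh chord there is V7.
With D# in the bass the chord is in first inversion, so the figured bass is 65.

V65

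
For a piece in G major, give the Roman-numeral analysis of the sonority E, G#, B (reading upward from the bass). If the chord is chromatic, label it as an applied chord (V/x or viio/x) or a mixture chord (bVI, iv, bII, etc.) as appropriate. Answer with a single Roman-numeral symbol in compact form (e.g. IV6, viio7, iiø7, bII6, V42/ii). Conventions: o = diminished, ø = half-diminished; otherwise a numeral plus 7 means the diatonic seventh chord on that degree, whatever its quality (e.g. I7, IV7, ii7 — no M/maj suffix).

V/ii

Stacked in thirds the chord is E-G#-B: a major triad on E.
E is not a diatonic chord root with this quality in G major, but it lies a perfect fifth above A (ii), so the chord functions as an applied dominant of ii.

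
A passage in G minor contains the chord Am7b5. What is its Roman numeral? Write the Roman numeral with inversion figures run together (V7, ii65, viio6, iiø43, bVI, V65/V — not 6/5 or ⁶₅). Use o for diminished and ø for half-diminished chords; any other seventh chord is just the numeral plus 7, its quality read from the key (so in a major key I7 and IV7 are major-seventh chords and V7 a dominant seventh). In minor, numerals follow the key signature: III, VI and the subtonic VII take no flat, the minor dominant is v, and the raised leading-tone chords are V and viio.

iiø7

Stacked in thirds the chord is A-C-Eb-G: a half-diminished seventh chord on A.
In G minor, A is the supertonic; the diatonic half-diminished seventh chord there is iiø7.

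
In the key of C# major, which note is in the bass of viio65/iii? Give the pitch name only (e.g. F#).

F##

The applied chord viio65/iii is rooted on D##: D##-F##-A#-C#.
The figure 65 means first inversion — the third is in the bass.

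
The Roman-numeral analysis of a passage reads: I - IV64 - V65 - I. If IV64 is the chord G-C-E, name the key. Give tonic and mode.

G major

The chord C/G is a major triad rooted on C; its label is IV64.
If C is scale degree 4 and the mode makes that degree carry a major triad, the tonic is G and the mode is major.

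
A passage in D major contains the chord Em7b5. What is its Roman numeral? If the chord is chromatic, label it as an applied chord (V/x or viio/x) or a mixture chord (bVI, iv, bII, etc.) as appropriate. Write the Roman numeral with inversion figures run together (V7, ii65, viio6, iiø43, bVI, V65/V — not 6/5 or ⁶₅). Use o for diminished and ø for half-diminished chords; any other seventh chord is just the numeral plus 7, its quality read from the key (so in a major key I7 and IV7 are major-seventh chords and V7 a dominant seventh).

Stacked in thirds the chord is E-G-Bb-D: a half-diminished seventh chord on E.
E is the second degree of D major. This is the half-diminished supertonic seventh, borrowed from the parallel minor.

iiø7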